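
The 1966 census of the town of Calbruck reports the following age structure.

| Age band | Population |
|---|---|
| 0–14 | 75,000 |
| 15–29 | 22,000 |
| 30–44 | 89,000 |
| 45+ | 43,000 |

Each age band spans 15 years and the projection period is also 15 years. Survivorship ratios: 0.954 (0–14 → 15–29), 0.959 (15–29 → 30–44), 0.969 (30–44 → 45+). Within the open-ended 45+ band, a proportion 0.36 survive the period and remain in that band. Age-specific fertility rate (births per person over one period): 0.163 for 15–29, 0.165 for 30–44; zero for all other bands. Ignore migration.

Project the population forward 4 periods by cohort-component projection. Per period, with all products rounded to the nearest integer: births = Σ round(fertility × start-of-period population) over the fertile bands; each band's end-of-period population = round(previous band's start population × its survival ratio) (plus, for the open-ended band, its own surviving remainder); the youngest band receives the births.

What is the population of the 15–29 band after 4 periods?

13512

Let group 1 be 0–14 through group 4 = 45+.
[period 1]
Births: 22000 × 0.163 = 3586 ; 89000 × 0.165 = 14685 → total 18271
Group 2: 75000 × 0.954 = 71550
Group 3: 22000 × 0.959 = 21098
Group 4: 89000 × 0.969 + 43000 × 0.36 = 86241 + 15480 = 101721
→ [18271, 71550, 21098, 101721]
[period 2]
Births: 71550 × 0.163 = 11663 ; 21098 × 0.165 = 3481 → total 15144
Group 2: 18271 × 0.954 = 17431
Group 3: 71550 × 0.959 = 68616
Group 4: 21098 × 0.969 + 101721 × 0.36 = 20444 + 36620 = 57064
→ [15144, 17431, 68616, 57064]
[period 3]
Births: 17431 × 0.163 = 2841 ; 68616 × 0.165 = 11322 → total 14163
Group 2: 15144 × 0.954 = 14447
Group 3: 17431 × 0.959 = 16716
Group 4: 68616 × 0.969 + 57064 × 0.36 = 66489 + 20543 = 87032
→ [14163, 14447, 16716, 87032]
[period 4]
Births: 14447 × 0.163 = 2355 ; 16716 × 0.165 = 2758 → total 5113
Group 2: 14163 × 0.954 = 13512
Group 3: 14447 × 0.959 = 13855
Group 4: 16716 × 0.969 + 87032 × 0.36 = 16198 + 31332 = 47530
→ [5113, 13512, 13855, 47530]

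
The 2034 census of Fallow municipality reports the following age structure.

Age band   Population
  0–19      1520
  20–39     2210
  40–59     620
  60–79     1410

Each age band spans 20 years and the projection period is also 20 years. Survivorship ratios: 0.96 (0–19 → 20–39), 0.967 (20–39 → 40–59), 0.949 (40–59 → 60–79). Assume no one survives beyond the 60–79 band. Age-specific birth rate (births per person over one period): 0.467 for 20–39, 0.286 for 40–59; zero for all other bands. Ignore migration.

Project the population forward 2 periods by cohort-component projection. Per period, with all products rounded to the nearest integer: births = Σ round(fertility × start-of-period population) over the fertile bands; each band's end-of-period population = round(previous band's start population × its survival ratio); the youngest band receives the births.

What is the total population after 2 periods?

Numbering the groups 1..4 from youngest to oldest:
Period 1.
Births: 2210 × 0.467 = 1032, 620 × 0.286 = 177 ⇒ total 1209
Group 2: 1520 × 0.96 = 1459
Group 3: 2210 × 0.967 = 2137
Group 4: 620 × 0.949 = 588
End of period: [1209, 1459, 2137, 588]
Period 2.
Births: 1459 × 0.467 = 681, 2137 × 0.286 = 611 ⇒ total 1292
Group 2: 1209 × 0.96 = 1161
Group 3: 1459 × 0.967 = 1411
Group 4: 2137 × 0.949 = 2028
End of period: [1292, 1161, 1411, 2028]
Total after period 2: 1292 + 1161 + 1411 + 2028 = 5892

5892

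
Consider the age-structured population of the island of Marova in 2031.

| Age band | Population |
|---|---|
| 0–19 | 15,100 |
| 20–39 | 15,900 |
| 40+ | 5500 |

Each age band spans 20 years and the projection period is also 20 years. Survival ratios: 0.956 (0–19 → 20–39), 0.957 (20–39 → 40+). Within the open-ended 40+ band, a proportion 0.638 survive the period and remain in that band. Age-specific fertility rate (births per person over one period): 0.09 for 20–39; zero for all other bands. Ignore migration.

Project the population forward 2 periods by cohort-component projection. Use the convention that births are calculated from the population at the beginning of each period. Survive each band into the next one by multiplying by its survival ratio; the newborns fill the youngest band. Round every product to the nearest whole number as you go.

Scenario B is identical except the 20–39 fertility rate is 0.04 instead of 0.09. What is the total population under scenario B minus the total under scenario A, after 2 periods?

-1482

(Groups numbered youngest = 1 to oldest = 3.)
Period 1.
Births: 15900 × 0.09 = 1431
Group 2: 15100 × 0.956 = 14436
Group 3: 15900 × 0.957 + 5500 × 0.638 = 15216 + 3509 = 18725
→ [1431, 14436, 18725]
Period 2.
Births: 14436 × 0.09 = 1299
Group 2: 1431 × 0.956 = 1368
Group 3: 14436 × 0.957 + 18725 × 0.638 = 13815 + 11947 = 25762
→ [1299, 1368, 25762]
Scenario A total after 2 periods: 28429
Scenario B projection —
Period 1.
Births: 15900 × 0.04 = 636
Group 2: 15100 × 0.956 = 14436
Group 3: 15900 × 0.957 + 5500 × 0.638 = 15216 + 3509 = 18725
→ [636, 14436, 18725]
Period 2.
Births: 14436 × 0.04 = 577
Group 2: 636 × 0.956 = 608
Group 3: 14436 × 0.957 + 18725 × 0.638 = 13815 + 11947 = 25762
→ [577, 608, 25762]
Scenario B total after 2 periods: 26947
Difference B − A = 26947 − 28429 = -1482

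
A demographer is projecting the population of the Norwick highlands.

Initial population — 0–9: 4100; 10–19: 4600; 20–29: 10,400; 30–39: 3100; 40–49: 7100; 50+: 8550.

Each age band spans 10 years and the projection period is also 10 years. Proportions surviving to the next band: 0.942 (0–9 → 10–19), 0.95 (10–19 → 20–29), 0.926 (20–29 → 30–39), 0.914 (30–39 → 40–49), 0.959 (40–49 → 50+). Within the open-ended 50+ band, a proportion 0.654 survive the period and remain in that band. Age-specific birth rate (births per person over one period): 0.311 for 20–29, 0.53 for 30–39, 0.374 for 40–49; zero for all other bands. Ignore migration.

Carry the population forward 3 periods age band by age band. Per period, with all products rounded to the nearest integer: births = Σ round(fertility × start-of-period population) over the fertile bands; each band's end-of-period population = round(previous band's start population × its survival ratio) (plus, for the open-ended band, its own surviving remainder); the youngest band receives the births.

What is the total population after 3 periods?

43023

Call the bands 1 to 6, youngest first.
After projecting period 1:
Births: 10400 × 0.311 = 3234 ; 3100 × 0.53 = 1643 ; 7100 × 0.374 = 2655 → total 7532
Band 2: 4100 × 0.942 = 3862
Band 3: 4600 × 0.95 = 4370
Band 4: 10400 × 0.926 = 9630
Band 5: 3100 × 0.914 = 2833
Band 6: 7100 × 0.959 + 8550 × 0.654 = 6809 + 5592 = 12401
Giving 7532 / 3862 / 4370 / 9630 / 2833 / 12401.
After projecting period 2:
Births: 4370 × 0.311 = 1359 ; 9630 × 0.53 = 5104 ; 2833 × 0.374 = 1060 → total 7523
Band 2: 7532 × 0.942 = 7095
Band 3: 3862 × 0.95 = 3669
Band 4: 4370 × 0.926 = 4047
Band 5: 9630 × 0.914 = 8802
Band 6: 2833 × 0.959 + 12401 × 0.654 = 2717 + 8110 = 10827
Giving 7523 / 7095 / 3669 / 4047 / 8802 / 10827.
After projecting period 3:
Births: 3669 × 0.311 = 1141 ; 4047 × 0.53 = 2145 ; 8802 × 0.374 = 3292 → total 6578
Band 2: 7523 × 0.942 = 7087
Band 3: 7095 × 0.95 = 6740
Band 4: 3669 × 0.926 = 3397
Band 5: 4047 × 0.914 = 3699
Band 6: 8802 × 0.959 + 10827 × 0.654 = 8441 + 7081 = 15522
Giving 6578 / 7087 / 6740 / 3397 / 3699 / 15522.
Total after period 3: 6578 + 7087 + 6740 + 3397 + 3699 + 15522 = 43023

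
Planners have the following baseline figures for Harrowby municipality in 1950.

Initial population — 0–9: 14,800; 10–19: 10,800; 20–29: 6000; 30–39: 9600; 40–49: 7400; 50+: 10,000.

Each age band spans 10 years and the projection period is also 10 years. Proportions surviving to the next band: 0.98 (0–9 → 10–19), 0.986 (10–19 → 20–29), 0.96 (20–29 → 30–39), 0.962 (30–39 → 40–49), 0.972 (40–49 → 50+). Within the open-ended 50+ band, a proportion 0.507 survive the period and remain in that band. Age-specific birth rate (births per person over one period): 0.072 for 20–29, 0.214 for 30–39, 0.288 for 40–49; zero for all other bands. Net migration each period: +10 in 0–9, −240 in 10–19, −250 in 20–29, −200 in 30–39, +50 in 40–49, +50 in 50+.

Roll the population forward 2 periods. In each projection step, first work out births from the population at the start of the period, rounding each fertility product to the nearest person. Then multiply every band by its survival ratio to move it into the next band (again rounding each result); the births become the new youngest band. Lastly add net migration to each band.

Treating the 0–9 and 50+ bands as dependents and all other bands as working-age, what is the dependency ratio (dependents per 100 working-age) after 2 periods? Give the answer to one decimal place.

59.9

Numbering the bands 1..6 from youngest to oldest:
[period 1]
Births: 6000 * 0.072 = 432  |  9600 * 0.214 = 2054  |  7400 * 0.288 = 2131 → 4617
Band 2: 14800 * 0.98 = 14504
Band 3: 10800 * 0.986 = 10649
Band 4: 6000 * 0.96 = 5760
Band 5: 9600 * 0.962 = 9235
Band 6: 7400 * 0.972 + 10000 * 0.507 = 7193 + 5070 = 12263
Net migration: Band 1 + 10 → 4627; Band 2 − 240 → 14264; Band 3 − 250 → 10399; Band 4 − 200 → 5560; Band 5 + 50 → 9285; Band 6 + 50 → 12313
→ [4627, 14264, 10399, 5560, 9285, 12313]
[period 2]
Births: 10399 * 0.072 = 749  |  5560 * 0.214 = 1190  |  9285 * 0.288 = 2674 → 4613
Band 2: 4627 * 0.98 = 4534
Band 3: 14264 * 0.986 = 14064
Band 4: 10399 * 0.96 = 9983
Band 5: 5560 * 0.962 = 5349
Band 6: 9285 * 0.972 + 12313 * 0.507 = 9025 + 6243 = 15268
Net migration: Band 1 + 10 → 4623; Band 2 − 240 → 4294; Band 3 − 250 → 13814; Band 4 − 200 → 9783; Band 5 + 50 → 5399; Band 6 + 50 → 15318
→ [4623, 4294, 13814, 9783, 5399, 15318]
Dependents (band 0–9 + band 50+) = 4623 + 15318 = 19941; working-age = 33290; ratio = 19941/33290 × 100 = 59.9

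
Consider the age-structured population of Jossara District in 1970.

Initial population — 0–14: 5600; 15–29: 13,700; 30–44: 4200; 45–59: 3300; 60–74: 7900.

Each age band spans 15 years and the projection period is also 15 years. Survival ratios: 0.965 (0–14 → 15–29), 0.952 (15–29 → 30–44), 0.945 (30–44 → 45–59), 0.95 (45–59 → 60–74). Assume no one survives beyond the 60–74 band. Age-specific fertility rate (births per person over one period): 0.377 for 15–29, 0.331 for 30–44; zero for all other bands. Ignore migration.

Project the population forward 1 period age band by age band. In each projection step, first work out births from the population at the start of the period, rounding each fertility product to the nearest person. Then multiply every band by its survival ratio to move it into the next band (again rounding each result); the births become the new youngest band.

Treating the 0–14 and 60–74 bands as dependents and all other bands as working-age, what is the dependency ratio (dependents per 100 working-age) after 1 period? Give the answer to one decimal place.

Period 1:
Births: 13700 × 0.377 = 5165 ; 4200 × 0.331 = 1390 ⇒ total 6555
15–29: 5600 × 0.965 = 5404
30–44: 13700 × 0.952 = 13042
45–59: 4200 × 0.945 = 3969
60–74: 3300 × 0.95 = 3135
Population now: 0–14=6555, 15–29=5404, 30–44=13042, 45–59=3969, 60–74=3135
Dependents (band 0–14 + band 60–74) = 6555 + 3135 = 9690; working-age = 22415; ratio = 9690/22415 × 100 = 43.2

43.2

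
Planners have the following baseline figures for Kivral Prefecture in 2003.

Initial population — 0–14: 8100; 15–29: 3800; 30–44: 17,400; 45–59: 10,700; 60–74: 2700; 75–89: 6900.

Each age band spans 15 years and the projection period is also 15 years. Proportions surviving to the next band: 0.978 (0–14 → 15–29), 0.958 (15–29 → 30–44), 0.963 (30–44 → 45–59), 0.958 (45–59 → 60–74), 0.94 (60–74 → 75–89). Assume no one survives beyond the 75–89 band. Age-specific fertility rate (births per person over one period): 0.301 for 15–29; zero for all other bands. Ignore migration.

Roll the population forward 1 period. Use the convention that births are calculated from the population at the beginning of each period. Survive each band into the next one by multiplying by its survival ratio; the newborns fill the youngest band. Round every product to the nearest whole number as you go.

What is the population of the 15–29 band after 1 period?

7922

[period 1]
Births: 3800 * 0.301 = 1144
15–29: 8100 * 0.978 = 7922
30–44: 3800 * 0.958 = 3640
45–59: 17400 * 0.963 = 16756
60–74: 10700 * 0.958 = 10251
75–89: 2700 * 0.94 = 2538
Giving 1144 / 7922 / 3640 / 16756 / 10251 / 2538.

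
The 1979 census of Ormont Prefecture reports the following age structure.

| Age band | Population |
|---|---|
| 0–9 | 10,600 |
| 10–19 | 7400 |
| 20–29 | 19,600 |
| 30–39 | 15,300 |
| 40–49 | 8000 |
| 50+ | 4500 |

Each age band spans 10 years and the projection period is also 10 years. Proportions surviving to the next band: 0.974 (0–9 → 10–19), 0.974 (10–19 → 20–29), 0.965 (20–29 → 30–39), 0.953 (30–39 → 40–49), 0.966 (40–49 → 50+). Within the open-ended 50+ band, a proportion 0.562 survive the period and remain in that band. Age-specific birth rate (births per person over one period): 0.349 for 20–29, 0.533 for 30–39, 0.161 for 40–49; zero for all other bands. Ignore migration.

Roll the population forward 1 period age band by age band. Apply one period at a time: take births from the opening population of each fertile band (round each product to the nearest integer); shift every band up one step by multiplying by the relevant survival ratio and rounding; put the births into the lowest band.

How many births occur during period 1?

16283

Numbering the bands 1..6 from youngest to oldest:
Period 1.
Births: 19600 * 0.349 = 6840  |  15300 * 0.533 = 8155  |  8000 * 0.161 = 1288 ⇒ total 16283
Band 2: 10600 * 0.974 = 10324
Band 3: 7400 * 0.974 = 7208
Band 4: 19600 * 0.965 = 18914
Band 5: 15300 * 0.953 = 14581
Band 6: 8000 * 0.966 + 4500 * 0.562 = 7728 + 2529 = 10257
End of period: [16283, 10324, 7208, 18914, 14581, 10257]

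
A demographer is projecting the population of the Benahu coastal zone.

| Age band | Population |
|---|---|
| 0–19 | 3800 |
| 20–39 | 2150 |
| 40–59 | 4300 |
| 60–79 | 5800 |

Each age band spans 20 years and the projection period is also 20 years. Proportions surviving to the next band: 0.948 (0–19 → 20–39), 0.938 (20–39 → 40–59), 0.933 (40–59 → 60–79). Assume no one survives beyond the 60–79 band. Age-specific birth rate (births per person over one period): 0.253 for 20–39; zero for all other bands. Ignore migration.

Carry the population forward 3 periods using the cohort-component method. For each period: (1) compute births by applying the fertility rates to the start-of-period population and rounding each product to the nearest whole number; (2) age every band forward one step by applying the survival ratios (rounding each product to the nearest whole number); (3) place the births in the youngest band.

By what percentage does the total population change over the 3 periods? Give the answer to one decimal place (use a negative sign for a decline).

[period 1]
Births: 2150 * 0.253 = 544
20–39: 3800 * 0.948 = 3602
40–59: 2150 * 0.938 = 2017
60–79: 4300 * 0.933 = 4012
End of period: [544, 3602, 2017, 4012]
[period 2]
Births: 3602 * 0.253 = 911
20–39: 544 * 0.948 = 516
40–59: 3602 * 0.938 = 3379
60–79: 2017 * 0.933 = 1882
End of period: [911, 516, 3379, 1882]
[period 3]
Births: 516 * 0.253 = 131
20–39: 911 * 0.948 = 864
40–59: 516 * 0.938 = 484
60–79: 3379 * 0.933 = 3153
End of period: [131, 864, 484, 3153]
Total: 16050 → 4632; change = -11418; percentage change = -71.1%

-71.1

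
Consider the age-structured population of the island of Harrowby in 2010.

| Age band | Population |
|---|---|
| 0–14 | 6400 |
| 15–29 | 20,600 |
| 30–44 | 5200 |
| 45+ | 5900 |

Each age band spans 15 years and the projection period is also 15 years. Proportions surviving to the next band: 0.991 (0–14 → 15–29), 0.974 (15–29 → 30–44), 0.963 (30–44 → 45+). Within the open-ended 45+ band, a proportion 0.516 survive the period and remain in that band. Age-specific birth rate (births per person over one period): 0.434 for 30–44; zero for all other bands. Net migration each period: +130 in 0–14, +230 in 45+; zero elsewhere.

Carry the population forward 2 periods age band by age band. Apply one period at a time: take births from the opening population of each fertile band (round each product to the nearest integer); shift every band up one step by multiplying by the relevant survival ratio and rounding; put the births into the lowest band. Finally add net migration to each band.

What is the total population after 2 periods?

After projecting period 1:
Births: 5200 * 0.434 = 2257
15–29: 6400 * 0.991 = 6342
30–44: 20600 * 0.974 = 20064
45+: 5200 * 0.963 + 5900 * 0.516 = 5008 + 3044 = 8052
Net migration: 0–14 + 130 → 2387; 45+ + 230 → 8282
→ [2387, 6342, 20064, 8282]
After projecting period 2:
Births: 20064 * 0.434 = 8708
15–29: 2387 * 0.991 = 2366
30–44: 6342 * 0.974 = 6177
45+: 20064 * 0.963 + 8282 * 0.516 = 19322 + 4274 = 23596
Net migration: 0–14 + 130 → 8838; 45+ + 230 → 23826
→ [8838, 2366, 6177, 23826]
Total after period 2: 8838 + 2366 + 6177 + 23826 = 41207

41207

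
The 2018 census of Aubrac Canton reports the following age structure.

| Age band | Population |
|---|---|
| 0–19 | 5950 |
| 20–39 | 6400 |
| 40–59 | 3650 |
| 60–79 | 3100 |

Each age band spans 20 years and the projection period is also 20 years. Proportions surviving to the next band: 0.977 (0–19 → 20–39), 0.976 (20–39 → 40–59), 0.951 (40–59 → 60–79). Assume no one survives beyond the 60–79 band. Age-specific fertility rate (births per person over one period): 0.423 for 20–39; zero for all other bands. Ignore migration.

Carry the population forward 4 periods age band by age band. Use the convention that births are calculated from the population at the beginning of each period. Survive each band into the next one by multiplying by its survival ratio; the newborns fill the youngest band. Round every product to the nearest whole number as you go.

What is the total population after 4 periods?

6908

Call the groups 1 to 4, youngest first.
Period 1.
Births: 6400 × 0.423 = 2707
Group 2: 5950 × 0.977 = 5813
Group 3: 6400 × 0.976 = 6246
Group 4: 3650 × 0.951 = 3471
End of period: [2707, 5813, 6246, 3471]
Period 2.
Births: 5813 × 0.423 = 2459
Group 2: 2707 × 0.977 = 2645
Group 3: 5813 × 0.976 = 5673
Group 4: 6246 × 0.951 = 5940
End of period: [2459, 2645, 5673, 5940]
Period 3.
Births: 2645 × 0.423 = 1119
Group 2: 2459 × 0.977 = 2402
Group 3: 2645 × 0.976 = 2582
Group 4: 5673 × 0.951 = 5395
End of period: [1119, 2402, 2582, 5395]
Period 4.
Births: 2402 × 0.423 = 1016
Group 2: 1119 × 0.977 = 1093
Group 3: 2402 × 0.976 = 2344
Group 4: 2582 × 0.951 = 2455
End of period: [1016, 1093, 2344, 2455]
Total after period 4: 1016 + 1093 + 2344 + 2455 = 6908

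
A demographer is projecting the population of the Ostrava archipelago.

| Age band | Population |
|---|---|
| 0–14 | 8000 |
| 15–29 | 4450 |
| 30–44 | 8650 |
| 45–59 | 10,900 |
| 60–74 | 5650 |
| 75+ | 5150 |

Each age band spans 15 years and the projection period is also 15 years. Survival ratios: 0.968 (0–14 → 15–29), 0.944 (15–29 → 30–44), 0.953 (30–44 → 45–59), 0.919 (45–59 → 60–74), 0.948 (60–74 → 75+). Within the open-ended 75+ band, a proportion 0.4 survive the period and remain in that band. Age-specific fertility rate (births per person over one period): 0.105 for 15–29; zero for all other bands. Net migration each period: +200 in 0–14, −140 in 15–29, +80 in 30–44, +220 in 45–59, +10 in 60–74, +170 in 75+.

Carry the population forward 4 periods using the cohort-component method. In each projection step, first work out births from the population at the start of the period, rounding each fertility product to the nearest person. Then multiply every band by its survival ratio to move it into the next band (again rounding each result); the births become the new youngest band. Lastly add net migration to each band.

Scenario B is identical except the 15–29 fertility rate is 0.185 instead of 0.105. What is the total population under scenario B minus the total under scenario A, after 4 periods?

Call the bands 1 to 6, youngest first.
— Period 1 —
Births: 4450 × 0.105 = 467
Band 2: 8000 × 0.968 = 7744
Band 3: 4450 × 0.944 = 4201
Band 4: 8650 × 0.953 = 8243
Band 5: 10900 × 0.919 = 10017
Band 6: 5650 × 0.948 + 5150 × 0.4 = 5356 + 2060 = 7416
Net migration: Band 1 + 200 → 667; Band 2 − 140 → 7604; Band 3 + 80 → 4281; Band 4 + 220 → 8463; Band 5 + 10 → 10027; Band 6 + 170 → 7586
Giving 667 / 7604 / 4281 / 8463 / 10027 / 7586.
— Period 2 —
Births: 7604 × 0.105 = 798
Band 2: 667 × 0.968 = 646
Band 3: 7604 × 0.944 = 7178
Band 4: 4281 × 0.953 = 4080
Band 5: 8463 × 0.919 = 7777
Band 6: 10027 × 0.948 + 7586 × 0.4 = 9506 + 3034 = 12540
Net migration: Band 1 + 200 → 998; Band 2 − 140 → 506; Band 3 + 80 → 7258; Band 4 + 220 → 4300; Band 5 + 10 → 7787; Band 6 + 170 → 12710
Giving 998 / 506 / 7258 / 4300 / 7787 / 12710.
— Period 3 —
Births: 506 × 0.105 = 53
Band 2: 998 × 0.968 = 966
Band 3: 506 × 0.944 = 478
Band 4: 7258 × 0.953 = 6917
Band 5: 4300 × 0.919 = 3952
Band 6: 7787 × 0.948 + 12710 × 0.4 = 7382 + 5084 = 12466
Net migration: Band 1 + 200 → 253; Band 2 − 140 → 826; Band 3 + 80 → 558; Band 4 + 220 → 7137; Band 5 + 10 → 3962; Band 6 + 170 → 12636
Giving 253 / 826 / 558 / 7137 / 3962 / 12636.
— Period 4 —
Births: 826 × 0.105 = 87
Band 2: 253 × 0.968 = 245
Band 3: 826 × 0.944 = 780
Band 4: 558 × 0.953 = 532
Band 5: 7137 × 0.919 = 6559
Band 6: 3962 × 0.948 + 12636 × 0.4 = 3756 + 5054 = 8810
Net migration: Band 1 + 200 → 287; Band 2 − 140 → 105; Band 3 + 80 → 860; Band 4 + 220 → 752; Band 5 + 10 → 6569; Band 6 + 170 → 8980
Giving 287 / 105 / 860 / 752 / 6569 / 8980.
Scenario A total after 4 periods: 17553
Scenario B projection —
— Period 1 —
Births: 4450 × 0.185 = 823
Band 2: 8000 × 0.968 = 7744
Band 3: 4450 × 0.944 = 4201
Band 4: 8650 × 0.953 = 8243
Band 5: 10900 × 0.919 = 10017
Band 6: 5650 × 0.948 + 5150 × 0.4 = 5356 + 2060 = 7416
Net migration: Band 1 + 200 → 1023; Band 2 − 140 → 7604; Band 3 + 80 → 4281; Band 4 + 220 → 8463; Band 5 + 10 → 10027; Band 6 + 170 → 7586
Giving 1023 / 7604 / 4281 / 8463 / 10027 / 7586.
— Period 2 —
Births: 7604 × 0.185 = 1407
Band 2: 1023 × 0.968 = 990
Band 3: 7604 × 0.944 = 7178
Band 4: 4281 × 0.953 = 4080
Band 5: 8463 × 0.919 = 7777
Band 6: 10027 × 0.948 + 7586 × 0.4 = 9506 + 3034 = 12540
Net migration: Band 1 + 200 → 1607; Band 2 − 140 → 850; Band 3 + 80 → 7258; Band 4 + 220 → 4300; Band 5 + 10 → 7787; Band 6 + 170 → 12710
Giving 1607 / 850 / 7258 / 4300 / 7787 / 12710.
— Period 3 —
Births: 850 × 0.185 = 157
Band 2: 1607 × 0.968 = 1556
Band 3: 850 × 0.944 = 802
Band 4: 7258 × 0.953 = 6917
Band 5: 4300 × 0.919 = 3952
Band 6: 7787 × 0.948 + 12710 × 0.4 = 7382 + 5084 = 12466
Net migration: Band 1 + 200 → 357; Band 2 − 140 → 1416; Band 3 + 80 → 882; Band 4 + 220 → 7137; Band 5 + 10 → 3962; Band 6 + 170 → 12636
Giving 357 / 1416 / 882 / 7137 / 3962 / 12636.
— Period 4 —
Births: 1416 × 0.185 = 262
Band 2: 357 × 0.968 = 346
Band 3: 1416 × 0.944 = 1337
Band 4: 882 × 0.953 = 841
Band 5: 7137 × 0.919 = 6559
Band 6: 3962 × 0.948 + 12636 × 0.4 = 3756 + 5054 = 8810
Net migration: Band 1 + 200 → 462; Band 2 − 140 → 206; Band 3 + 80 → 1417; Band 4 + 220 → 1061; Band 5 + 10 → 6569; Band 6 + 170 → 8980
Giving 462 / 206 / 1417 / 1061 / 6569 / 8980.
Scenario B total after 4 periods: 18695
Difference B − A = 18695 − 17553 = 1142

1142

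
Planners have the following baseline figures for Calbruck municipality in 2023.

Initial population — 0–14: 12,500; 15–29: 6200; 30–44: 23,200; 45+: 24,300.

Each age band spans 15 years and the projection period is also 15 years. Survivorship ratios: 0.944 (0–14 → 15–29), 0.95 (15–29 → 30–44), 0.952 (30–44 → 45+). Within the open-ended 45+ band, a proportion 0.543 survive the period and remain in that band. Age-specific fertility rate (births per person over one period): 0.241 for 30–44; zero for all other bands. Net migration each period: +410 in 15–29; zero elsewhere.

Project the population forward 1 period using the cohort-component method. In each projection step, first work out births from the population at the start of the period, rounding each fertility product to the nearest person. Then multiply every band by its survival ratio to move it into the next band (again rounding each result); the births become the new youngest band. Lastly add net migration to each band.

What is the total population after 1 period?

58972

After projecting period 1:
Births: 23200 × 0.241 = 5591
15–29: 12500 × 0.944 = 11800
30–44: 6200 × 0.95 = 5890
45+: 23200 × 0.952 + 24300 × 0.543 = 22086 + 13195 = 35281
Net migration: 15–29 + 410 → 12210
Giving 5591 / 12210 / 5890 / 35281.
Total after period 1: 5591 + 12210 + 5890 + 35281 = 58972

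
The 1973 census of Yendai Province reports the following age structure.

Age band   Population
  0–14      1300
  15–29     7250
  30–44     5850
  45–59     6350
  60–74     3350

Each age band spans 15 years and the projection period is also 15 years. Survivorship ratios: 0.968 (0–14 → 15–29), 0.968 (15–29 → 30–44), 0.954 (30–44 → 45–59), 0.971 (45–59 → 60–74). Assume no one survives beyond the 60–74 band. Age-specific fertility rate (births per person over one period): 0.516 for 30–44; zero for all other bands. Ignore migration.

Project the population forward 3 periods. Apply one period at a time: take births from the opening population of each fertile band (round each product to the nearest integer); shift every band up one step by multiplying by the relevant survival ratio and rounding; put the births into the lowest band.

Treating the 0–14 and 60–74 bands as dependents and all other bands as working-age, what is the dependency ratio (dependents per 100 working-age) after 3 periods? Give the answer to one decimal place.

95.1

(Bands numbered youngest = 1 to oldest = 5.)
[period 1]
Births: 5850 × 0.516 = 3019
Band 2: 1300 × 0.968 = 1258
Band 3: 7250 × 0.968 = 7018
Band 4: 5850 × 0.954 = 5581
Band 5: 6350 × 0.971 = 6166
Population now: 0–14=3019, 15–29=1258, 30–44=7018, 45–59=5581, 60–74=6166
[period 2]
Births: 7018 × 0.516 = 3621
Band 2: 3019 × 0.968 = 2922
Band 3: 1258 × 0.968 = 1218
Band 4: 7018 × 0.954 = 6695
Band 5: 5581 × 0.971 = 5419
Population now: 0–14=3621, 15–29=2922, 30–44=1218, 45–59=6695, 60–74=5419
[period 3]
Births: 1218 × 0.516 = 628
Band 2: 3621 × 0.968 = 3505
Band 3: 2922 × 0.968 = 2828
Band 4: 1218 × 0.954 = 1162
Band 5: 6695 × 0.971 = 6501
Population now: 0–14=628, 15–29=3505, 30–44=2828, 45–59=1162, 60–74=6501
Dependents (band 0–14 + band 60–74) = 628 + 6501 = 7129; working-age = 7495; ratio = 7129/7495 × 100 = 95.1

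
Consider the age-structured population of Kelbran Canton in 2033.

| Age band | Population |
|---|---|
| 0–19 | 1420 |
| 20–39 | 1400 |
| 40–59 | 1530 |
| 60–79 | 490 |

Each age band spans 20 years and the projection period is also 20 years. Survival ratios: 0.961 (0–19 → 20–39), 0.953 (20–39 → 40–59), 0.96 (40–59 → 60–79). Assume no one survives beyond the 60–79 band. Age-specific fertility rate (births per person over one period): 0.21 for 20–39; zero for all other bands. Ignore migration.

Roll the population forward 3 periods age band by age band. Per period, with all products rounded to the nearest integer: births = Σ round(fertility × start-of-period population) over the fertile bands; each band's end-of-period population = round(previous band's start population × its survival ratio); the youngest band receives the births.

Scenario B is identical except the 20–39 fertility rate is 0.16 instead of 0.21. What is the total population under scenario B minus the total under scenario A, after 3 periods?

-157

Call the bands 1 to 4, youngest first.
After projecting period 1:
Births: 1400 × 0.21 = 294
Band 2: 1420 × 0.961 = 1365
Band 3: 1400 × 0.953 = 1334
Band 4: 1530 × 0.96 = 1469
End of period: [294, 1365, 1334, 1469]
After projecting period 2:
Births: 1365 × 0.21 = 287
Band 2: 294 × 0.961 = 283
Band 3: 1365 × 0.953 = 1301
Band 4: 1334 × 0.96 = 1281
End of period: [287, 283, 1301, 1281]
After projecting period 3:
Births: 283 × 0.21 = 59
Band 2: 287 × 0.961 = 276
Band 3: 283 × 0.953 = 270
Band 4: 1301 × 0.96 = 1249
End of period: [59, 276, 270, 1249]
Scenario A total after 3 periods: 1854
Scenario B projection —
After projecting period 1:
Births: 1400 × 0.16 = 224
Band 2: 1420 × 0.961 = 1365
Band 3: 1400 × 0.953 = 1334
Band 4: 1530 × 0.96 = 1469
End of period: [224, 1365, 1334, 1469]
After projecting period 2:
Births: 1365 × 0.16 = 218
Band 2: 224 × 0.961 = 215
Band 3: 1365 × 0.953 = 1301
Band 4: 1334 × 0.96 = 1281
End of period: [218, 215, 1301, 1281]
After projecting period 3:
Births: 215 × 0.16 = 34
Band 2: 218 × 0.961 = 209
Band 3: 215 × 0.953 = 205
Band 4: 1301 × 0.96 = 1249
End of period: [34, 209, 205, 1249]
Scenario B total after 3 periods: 1697
Difference B − A = 1697 − 1854 = -157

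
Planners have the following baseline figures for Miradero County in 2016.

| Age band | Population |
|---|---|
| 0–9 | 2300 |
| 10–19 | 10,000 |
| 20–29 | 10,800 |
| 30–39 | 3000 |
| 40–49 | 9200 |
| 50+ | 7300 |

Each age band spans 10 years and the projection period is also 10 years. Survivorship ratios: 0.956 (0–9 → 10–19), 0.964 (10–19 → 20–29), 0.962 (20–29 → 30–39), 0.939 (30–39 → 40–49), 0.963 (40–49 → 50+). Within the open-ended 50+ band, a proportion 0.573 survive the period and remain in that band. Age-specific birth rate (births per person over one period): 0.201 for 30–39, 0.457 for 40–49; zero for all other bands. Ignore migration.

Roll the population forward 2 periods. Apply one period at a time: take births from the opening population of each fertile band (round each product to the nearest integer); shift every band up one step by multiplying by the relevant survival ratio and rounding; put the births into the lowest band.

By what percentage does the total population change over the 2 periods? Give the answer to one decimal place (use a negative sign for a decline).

After projecting period 1:
Births: 3000 × 0.201 = 603, 9200 × 0.457 = 4204 → 4807
10–19: 2300 × 0.956 = 2199
20–29: 10000 × 0.964 = 9640
30–39: 10800 × 0.962 = 10390
40–49: 3000 × 0.939 = 2817
50+: 9200 × 0.963 + 7300 × 0.573 = 8860 + 4183 = 13043
→ [4807, 2199, 9640, 10390, 2817, 13043]
After projecting period 2:
Births: 10390 × 0.201 = 2088, 2817 × 0.457 = 1287 → 3375
10–19: 4807 × 0.956 = 4595
20–29: 2199 × 0.964 = 2120
30–39: 9640 × 0.962 = 9274
40–49: 10390 × 0.939 = 9756
50+: 2817 × 0.963 + 13043 × 0.573 = 2713 + 7474 = 10187
→ [3375, 4595, 2120, 9274, 9756, 10187]
Total: 42600 → 39307; change = -3293; percentage change = -7.7%

-7.7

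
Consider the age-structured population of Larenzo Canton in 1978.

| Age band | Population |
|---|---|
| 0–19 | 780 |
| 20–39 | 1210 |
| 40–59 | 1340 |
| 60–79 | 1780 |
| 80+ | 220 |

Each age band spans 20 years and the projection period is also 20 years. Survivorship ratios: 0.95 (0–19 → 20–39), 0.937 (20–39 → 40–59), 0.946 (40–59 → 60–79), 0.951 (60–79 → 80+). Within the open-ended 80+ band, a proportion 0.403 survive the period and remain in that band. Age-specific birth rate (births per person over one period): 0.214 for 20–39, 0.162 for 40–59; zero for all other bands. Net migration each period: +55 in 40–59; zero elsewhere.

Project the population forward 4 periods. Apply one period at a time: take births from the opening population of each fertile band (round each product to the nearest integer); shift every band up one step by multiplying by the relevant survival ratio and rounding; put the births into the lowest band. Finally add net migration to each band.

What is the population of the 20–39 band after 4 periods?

207

After projecting period 1:
Births: 1210 × 0.214 = 259  |  1340 × 0.162 = 217 ⇒ total 476
20–39: 780 × 0.95 = 741
40–59: 1210 × 0.937 = 1134
60–79: 1340 × 0.946 = 1268
80+: 1780 × 0.951 + 220 × 0.403 = 1693 + 89 = 1782
Net migration: 40–59 + 55 → 1189
Giving 476 / 741 / 1189 / 1268 / 1782.
After projecting period 2:
Births: 741 × 0.214 = 159  |  1189 × 0.162 = 193 ⇒ total 352
20–39: 476 × 0.95 = 452
40–59: 741 × 0.937 = 694
60–79: 1189 × 0.946 = 1125
80+: 1268 × 0.951 + 1782 × 0.403 = 1206 + 718 = 1924
Net migration: 40–59 + 55 → 749
Giving 352 / 452 / 749 / 1125 / 1924.
After projecting period 3:
Births: 452 × 0.214 = 97  |  749 × 0.162 = 121 ⇒ total 218
20–39: 352 × 0.95 = 334
40–59: 452 × 0.937 = 424
60–79: 749 × 0.946 = 709
80+: 1125 × 0.951 + 1924 × 0.403 = 1070 + 775 = 1845
Net migration: 40–59 + 55 → 479
Giving 218 / 334 / 479 / 709 / 1845.
After projecting period 4:
Births: 334 × 0.214 = 71  |  479 × 0.162 = 78 ⇒ total 149
20–39: 218 × 0.95 = 207
40–59: 334 × 0.937 = 313
60–79: 479 × 0.946 = 453
80+: 709 × 0.951 + 1845 × 0.403 = 674 + 744 = 1418
Net migration: 40–59 + 55 → 368
Giving 149 / 207 / 368 / 453 / 1418.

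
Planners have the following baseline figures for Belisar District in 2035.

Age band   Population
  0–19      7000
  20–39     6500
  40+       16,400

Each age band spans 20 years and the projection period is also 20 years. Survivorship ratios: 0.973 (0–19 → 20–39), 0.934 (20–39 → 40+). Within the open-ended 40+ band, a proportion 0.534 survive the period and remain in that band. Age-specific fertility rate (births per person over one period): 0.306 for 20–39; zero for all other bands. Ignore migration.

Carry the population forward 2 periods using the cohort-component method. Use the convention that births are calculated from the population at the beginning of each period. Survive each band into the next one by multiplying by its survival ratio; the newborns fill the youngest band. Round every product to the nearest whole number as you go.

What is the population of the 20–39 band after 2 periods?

Numbering the groups 1..3 from youngest to oldest:
Period 1.
Births: 6500 × 0.306 = 1989
Group 2: 7000 × 0.973 = 6811
Group 3: 6500 × 0.934 + 16400 × 0.534 = 6071 + 8758 = 14829
Giving 1989 / 6811 / 14829.
Period 2.
Births: 6811 × 0.306 = 2084
Group 2: 1989 × 0.973 = 1935
Group 3: 6811 × 0.934 + 14829 × 0.534 = 6361 + 7919 = 14280
Giving 2084 / 1935 / 14280.

1935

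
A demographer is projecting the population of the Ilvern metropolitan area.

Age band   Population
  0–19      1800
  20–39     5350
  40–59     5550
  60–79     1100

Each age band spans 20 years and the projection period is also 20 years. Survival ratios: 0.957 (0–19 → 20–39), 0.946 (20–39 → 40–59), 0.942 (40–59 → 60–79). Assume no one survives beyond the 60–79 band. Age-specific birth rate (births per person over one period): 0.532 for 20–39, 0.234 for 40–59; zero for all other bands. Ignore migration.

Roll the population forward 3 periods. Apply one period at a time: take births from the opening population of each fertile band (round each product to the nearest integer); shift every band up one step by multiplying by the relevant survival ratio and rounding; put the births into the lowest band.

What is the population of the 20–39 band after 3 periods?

Period 1.
Births: 5350 × 0.532 = 2846  |  5550 × 0.234 = 1299 → 4145
20–39: 1800 × 0.957 = 1723
40–59: 5350 × 0.946 = 5061
60–79: 5550 × 0.942 = 5228
Giving 4145 / 1723 / 5061 / 5228.
Period 2.
Births: 1723 × 0.532 = 917  |  5061 × 0.234 = 1184 → 2101
20–39: 4145 × 0.957 = 3967
40–59: 1723 × 0.946 = 1630
60–79: 5061 × 0.942 = 4767
Giving 2101 / 3967 / 1630 / 4767.
Period 3.
Births: 3967 × 0.532 = 2110  |  1630 × 0.234 = 381 → 2491
20–39: 2101 × 0.957 = 2011
40–59: 3967 × 0.946 = 3753
60–79: 1630 × 0.942 = 1535
Giving 2491 / 2011 / 3753 / 1535.

2011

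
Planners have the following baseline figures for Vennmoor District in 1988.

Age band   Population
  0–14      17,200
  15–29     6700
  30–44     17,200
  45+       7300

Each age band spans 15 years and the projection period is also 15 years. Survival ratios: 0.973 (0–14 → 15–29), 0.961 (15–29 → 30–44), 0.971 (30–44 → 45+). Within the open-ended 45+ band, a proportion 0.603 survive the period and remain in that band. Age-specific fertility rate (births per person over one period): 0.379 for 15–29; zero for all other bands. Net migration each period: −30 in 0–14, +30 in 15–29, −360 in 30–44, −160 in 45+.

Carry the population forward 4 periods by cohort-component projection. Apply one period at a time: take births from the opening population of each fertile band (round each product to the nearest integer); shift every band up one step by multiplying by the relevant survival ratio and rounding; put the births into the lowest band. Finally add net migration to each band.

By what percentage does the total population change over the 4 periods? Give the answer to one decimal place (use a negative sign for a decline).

-45.4

[period 1]
Births: 6700 × 0.379 = 2539
15–29: 17200 × 0.973 = 16736
30–44: 6700 × 0.961 = 6439
45+: 17200 × 0.971 + 7300 × 0.603 = 16701 + 4402 = 21103
Net migration: 0–14 − 30 → 2509; 15–29 + 30 → 16766; 30–44 − 360 → 6079; 45+ − 160 → 20943
Population now: 0–14=2509, 15–29=16766, 30–44=6079, 45+=20943
[period 2]
Births: 16766 × 0.379 = 6354
15–29: 2509 × 0.973 = 2441
30–44: 16766 × 0.961 = 16112
45+: 6079 × 0.971 + 20943 × 0.603 = 5903 + 12629 = 18532
Net migration: 0–14 − 30 → 6324; 15–29 + 30 → 2471; 30–44 − 360 → 15752; 45+ − 160 → 18372
Population now: 0–14=6324, 15–29=2471, 30–44=15752, 45+=18372
[period 3]
Births: 2471 × 0.379 = 937
15–29: 6324 × 0.973 = 6153
30–44: 2471 × 0.961 = 2375
45+: 15752 × 0.971 + 18372 × 0.603 = 15295 + 11078 = 26373
Net migration: 0–14 − 30 → 907; 15–29 + 30 → 6183; 30–44 − 360 → 2015; 45+ − 160 → 26213
Population now: 0–14=907, 15–29=6183, 30–44=2015, 45+=26213
[period 4]
Births: 6183 × 0.379 = 2343
15–29: 907 × 0.973 = 883
30–44: 6183 × 0.961 = 5942
45+: 2015 × 0.971 + 26213 × 0.603 = 1957 + 15806 = 17763
Net migration: 0–14 − 30 → 2313; 15–29 + 30 → 913; 30–44 − 360 → 5582; 45+ − 160 → 17603
Population now: 0–14=2313, 15–29=913, 30–44=5582, 45+=17603
Total: 48400 → 26411; change = -21989; percentage change = -45.4%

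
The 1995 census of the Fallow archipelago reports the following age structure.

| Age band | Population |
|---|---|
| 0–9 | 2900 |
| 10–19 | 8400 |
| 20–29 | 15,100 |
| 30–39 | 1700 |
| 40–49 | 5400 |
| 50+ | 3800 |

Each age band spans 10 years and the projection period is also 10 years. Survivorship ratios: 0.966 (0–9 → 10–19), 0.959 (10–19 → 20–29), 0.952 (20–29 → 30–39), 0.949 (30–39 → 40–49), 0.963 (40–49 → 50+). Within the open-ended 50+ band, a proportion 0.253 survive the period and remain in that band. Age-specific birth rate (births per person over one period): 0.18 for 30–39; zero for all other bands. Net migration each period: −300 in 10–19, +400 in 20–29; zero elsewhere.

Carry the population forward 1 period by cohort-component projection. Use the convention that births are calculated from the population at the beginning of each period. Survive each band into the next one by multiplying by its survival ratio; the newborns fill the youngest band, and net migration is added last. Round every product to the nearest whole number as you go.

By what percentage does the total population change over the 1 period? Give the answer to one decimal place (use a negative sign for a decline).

-10.4

Numbering the groups 1..6 from youngest to oldest:
[period 1]
Births: 1700 × 0.18 = 306
Group 2: 2900 × 0.966 = 2801
Group 3: 8400 × 0.959 = 8056
Group 4: 15100 × 0.952 = 14375
Group 5: 1700 × 0.949 = 1613
Group 6: 5400 × 0.963 + 3800 × 0.253 = 5200 + 961 = 6161
Net migration: Group 2 − 300 → 2501; Group 3 + 400 → 8456
Giving 306 / 2501 / 8456 / 14375 / 1613 / 6161.
Total: 37300 → 33412; change = -3888; percentage change = -10.4%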